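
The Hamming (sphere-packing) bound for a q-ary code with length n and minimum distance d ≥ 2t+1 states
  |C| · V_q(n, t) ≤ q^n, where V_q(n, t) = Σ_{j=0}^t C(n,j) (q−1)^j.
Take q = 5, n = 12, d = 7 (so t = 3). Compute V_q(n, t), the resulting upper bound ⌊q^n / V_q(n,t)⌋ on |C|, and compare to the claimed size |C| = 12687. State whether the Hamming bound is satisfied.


V_q(n, t) = 15185, q^n = 244140625, Hamming bound = 16077, |C| = 12687 ≤ bound (satisfied).

Step 1: Compute V_q(n, t) = Σ_{j=0}^3 C(n, j) (q−1)^j.
  j = 0: C(12,0)·(4)^0 = 1·1 = 1.
  j = 1: C(12,1)·(4)^1 = 12·4 = 48.
  j = 2: C(12,2)·(4)^2 = 66·16 = 1056.
  j = 3: C(12,3)·(4)^3 = 220·64 = 14080.
  V_q(n, t) = 1 + 48 + 1056 + 14080 = 15185.
Step 2: q^n = 5^12 = 244140625.
Step 3: Hamming bound ⌊q^n / V_q(n,t)⌋ = ⌊244140625/15185⌋ = 16077.
Step 4: Compare |C| = 12687 to 16077: satisfied.
The claimed |C| lies below the Hamming bound.


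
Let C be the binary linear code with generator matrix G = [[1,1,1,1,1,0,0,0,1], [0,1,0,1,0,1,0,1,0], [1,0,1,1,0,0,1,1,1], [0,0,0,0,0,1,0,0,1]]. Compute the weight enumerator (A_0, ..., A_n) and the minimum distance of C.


Weight distribution: A_0 = 1, A_2 = 1, A_4 = 7, A_6 = 7. Minimum distance d = 2.

Enumerate all 2^4 = 16 messages m ∈ F_2^4.
For each, compute codeword c = mG in F_2^9, then tally its weight.
  m = 0000 → c = 000000000, weight = 0.
  m = 1000 → c = 111110001, weight = 6.
  m = 0100 → c = 010101010, weight = 4.
  m = 1100 → c = 101011011, weight = 6.
  m = 0010 → c = 101100111, weight = 6.
  m = 1010 → c = 010010110, weight = 4.
  m = 0110 → c = 111001101, weight = 6.
  m = 1110 → c = 000111100, weight = 4.
  m = 0001 → c = 000001001, weight = 2.
  m = 1001 → c = 111111000, weight = 6.
  m = 0101 → c = 010100011, weight = 4.
  m = 1101 → c = 101010010, weight = 4.
  m = 0011 → c = 101101110, weight = 6.
  m = 1011 → c = 010011111, weight = 6.
  m = 0111 → c = 111000100, weight = 4.
  m = 1111 → c = 000110101, weight = 4.
Tally weights:
  weight 0: 1 codewords.
  weight 2: 1 codewords.
  weight 4: 7 codewords.
  weight 6: 7 codewords.
Minimum distance d = smallest w > 0 with A_w > 0 = 2.
Sanity: Σ A_w = 16 = 2^4 = 16 ✓.


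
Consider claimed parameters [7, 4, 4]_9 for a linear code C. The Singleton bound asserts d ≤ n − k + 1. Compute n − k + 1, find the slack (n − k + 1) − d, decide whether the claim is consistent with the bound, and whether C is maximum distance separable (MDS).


Singleton RHS = n − k + 1 = 4, slack = 0, bound satisfied, MDS.

Singleton bound: d ≤ n − k + 1.
Here n = 7, k = 4, so n − k + 1 = 4.
Given d = 4, check d ≤ 4: YES.
Slack = (n − k + 1) − d = 0.
The code is MDS (slack = 0).
Description: the claimed parameters are [7, 4, 4]_9; such a code would be MDS (meets Singleton bound).


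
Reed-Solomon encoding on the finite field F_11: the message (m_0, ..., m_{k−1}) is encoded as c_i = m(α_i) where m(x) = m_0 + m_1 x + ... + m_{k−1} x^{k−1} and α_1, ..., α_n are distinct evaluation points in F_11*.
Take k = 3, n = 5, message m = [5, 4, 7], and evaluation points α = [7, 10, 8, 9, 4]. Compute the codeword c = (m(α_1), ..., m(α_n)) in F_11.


c = [2, 8, 1, 3, 1]

Message polynomial: m(x) = 5 + 4·x + 7·x^2 (mod 11).
For each evaluation point α_i, compute m(α_i) mod 11:
  α_1 = 7: Horner steps 7 → 9 → 2, so m(7) = 2.
  α_2 = 10: Horner steps 7 → 8 → 8, so m(10) = 8.
  α_3 = 8: Horner steps 7 → 5 → 1, so m(8) = 1.
  α_4 = 9: Horner steps 7 → 1 → 3, so m(9) = 3.
  α_5 = 4: Horner steps 7 → 10 → 1, so m(4) = 1.
Codeword c = [2, 8, 1, 3, 1] ∈ F_11^5.


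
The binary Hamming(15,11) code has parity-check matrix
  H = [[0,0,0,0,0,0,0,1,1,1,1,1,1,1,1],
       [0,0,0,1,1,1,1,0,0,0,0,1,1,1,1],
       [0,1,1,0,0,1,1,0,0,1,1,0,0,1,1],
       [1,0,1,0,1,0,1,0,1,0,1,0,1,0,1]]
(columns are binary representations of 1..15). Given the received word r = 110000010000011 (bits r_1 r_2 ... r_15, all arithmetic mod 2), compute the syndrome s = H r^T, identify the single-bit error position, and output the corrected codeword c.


s = (1, 0, 1, 0)^T, error position = 10, corrected codeword c = 110000010100011

Compute s = H r^T mod 2 one row at a time:
  s_1 = 1 + 0 + 0 + 0 + 0 + 0 + 1 + 1 = 3 ≡ 1 (mod 2).
  s_2 = 0 + 0 + 0 + 0 + 0 + 0 + 1 + 1 = 2 ≡ 0 (mod 2).
  s_3 = 1 + 0 + 0 + 0 + 0 + 0 + 1 + 1 = 3 ≡ 1 (mod 2).
  s_4 = 1 + 0 + 0 + 0 + 0 + 0 + 0 + 1 = 2 ≡ 0 (mod 2).
s = (1, 0, 1, 0)^T — this equals column 10 of H (binary 1010), so error is at position 10.
Correct: flip bit 10 of r = 110000010000011 to get c = 110000010100011.


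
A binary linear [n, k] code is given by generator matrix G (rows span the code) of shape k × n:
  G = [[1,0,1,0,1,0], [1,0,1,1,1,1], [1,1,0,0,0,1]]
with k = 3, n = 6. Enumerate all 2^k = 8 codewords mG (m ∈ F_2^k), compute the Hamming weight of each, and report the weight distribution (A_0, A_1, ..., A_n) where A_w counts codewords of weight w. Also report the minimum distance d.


Weight distribution: A_0 = 1, A_2 = 1, A_3 = 3, A_4 = 2, A_5 = 1. Minimum distance d = 2.

Enumerate all 2^3 = 8 messages m ∈ F_2^3.
For each, compute codeword c = mG in F_2^6, then tally its weight.
  m = 000 → c = 000000, weight = 0.
  m = 100 → c = 101010, weight = 3.
  m = 010 → c = 101111, weight = 5.
  m = 110 → c = 000101, weight = 2.
  m = 001 → c = 110001, weight = 3.
  m = 101 → c = 011011, weight = 4.
  m = 011 → c = 011110, weight = 4.
  m = 111 → c = 110100, weight = 3.
Tally weights:
  weight 0: 1 codewords.
  weight 2: 1 codewords.
  weight 3: 3 codewords.
  weight 4: 2 codewords.
  weight 5: 1 codewords.
Minimum distance d = smallest w > 0 with A_w > 0 = 2.
Sanity: Σ A_w = 8 = 2^3 = 8 ✓.


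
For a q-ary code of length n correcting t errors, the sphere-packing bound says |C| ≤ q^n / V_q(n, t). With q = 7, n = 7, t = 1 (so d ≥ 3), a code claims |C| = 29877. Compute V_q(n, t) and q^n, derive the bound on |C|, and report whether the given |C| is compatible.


V_q(n, t) = 43, q^n = 823543, Hamming bound = 19152, |C| = 29877 > bound (violated).

Step 1: Compute V_q(n, t) = Σ_{j=0}^1 C(n, j) (q−1)^j.
  j = 0: C(7,0)·(6)^0 = 1·1 = 1.
  j = 1: C(7,1)·(6)^1 = 7·6 = 42.
  V_q(n, t) = 1 + 42 = 43.
Step 2: q^n = 7^7 = 823543.
Step 3: Hamming bound ⌊q^n / V_q(n,t)⌋ = ⌊823543/43⌋ = 19152.
Step 4: Compare |C| = 29877 to 19152: violated.
The claimed |C| lies above the Hamming bound, so no 7-ary code of length 7 with d ≥ 3 can have 29877 codewords.


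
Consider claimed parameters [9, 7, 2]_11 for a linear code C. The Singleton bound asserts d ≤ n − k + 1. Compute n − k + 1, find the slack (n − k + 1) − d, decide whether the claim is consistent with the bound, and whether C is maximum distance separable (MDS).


Singleton RHS = n − k + 1 = 3, slack = 1, bound satisfied, not MDS.

Singleton bound: d ≤ n − k + 1.
Here n = 9, k = 7, so n − k + 1 = 3.
Given d = 2, check d ≤ 3: YES.
Slack = (n − k + 1) − d = 1.
The code is NOT MDS (slack = 1 > 0).
Description: the claimed parameters are [9, 7, 2]_11; such a code would be non-MDS.


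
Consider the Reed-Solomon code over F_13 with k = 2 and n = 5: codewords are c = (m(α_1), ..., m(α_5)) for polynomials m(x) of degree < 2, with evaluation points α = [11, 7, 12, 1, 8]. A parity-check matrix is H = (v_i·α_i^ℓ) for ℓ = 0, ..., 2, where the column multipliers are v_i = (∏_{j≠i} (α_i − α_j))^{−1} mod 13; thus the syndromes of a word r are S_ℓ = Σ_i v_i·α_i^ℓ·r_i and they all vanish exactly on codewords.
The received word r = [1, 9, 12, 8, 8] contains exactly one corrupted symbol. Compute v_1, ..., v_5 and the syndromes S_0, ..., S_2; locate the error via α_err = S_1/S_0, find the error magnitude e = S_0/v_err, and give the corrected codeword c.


S = (11, 10, 2), error at position 5, error magnitude e = 1, c = [1, 9, 12, 8, 7].

Step 1: column multipliers v_i = (∏_{j≠i}(α_i − α_j))^{−1} mod 13.
  i = 1 (α = 11): (11−7)(11−12)(11−1)(11−8) = 4·(−1)·10·3 = −120 ≡ 10, so v_1 = 10^{−1} = 4 (mod 13).
  i = 2 (α = 7): (7−11)(7−12)(7−1)(7−8) = (−4)·(−5)·6·(−1) = −120 ≡ 10, so v_2 = 10^{−1} = 4 (mod 13).
  i = 3 (α = 12): (12−11)(12−7)(12−1)(12−8) = 1·5·11·4 = 220 ≡ 12, so v_3 = 12^{−1} = 12 (mod 13).
  i = 4 (α = 1): (1−11)(1−7)(1−12)(1−8) = (−10)·(−6)·(−11)·(−7) = 4620 ≡ 5, so v_4 = 5^{−1} = 8 (mod 13).
  i = 5 (α = 8): (8−11)(8−7)(8−12)(8−1) = (−3)·1·(−4)·7 = 84 ≡ 6, so v_5 = 6^{−1} = 11 (mod 13).
  v = [4, 4, 12, 8, 11].
Step 2: syndromes of r = [1, 9, 12, 8, 8] (all sums mod 13).
  S_0 = Σ v_i r_i = 4·1 + 4·9 + 12·12 + 8·8 + 11·8 = 336 ≡ 11.
  S_1 = Σ v_i α_i r_i = 4·11·1 + 4·7·9 + 12·12·12 + 8·1·8 + 11·8·8 = 2792 ≡ 10.
  α_i^2 mod 13 = [4, 10, 1, 1, 12].
  S_2 = Σ v_i α_i^2 r_i = 4·4·1 + 4·10·9 + 12·1·12 + 8·1·8 + 11·12·8 = 1640 ≡ 2.
  S = (11, 10, 2) ≠ 0, so r is not a codeword (an error is present).
Step 3: locate the error. For a single error e at position i, S_ℓ = v_i·e·α_i^ℓ, so α_err = S_1/S_0.
  S_0^{−1} = 11^{−1} = 6 (mod 13), so α_err = 10·6 = 60 ≡ 8 = α_5. Error position i = 5.
  Consistency check: S_2/S_1 = 2·4 = 8 ≡ 8 = α_err ✓ (single-error assumption holds).
Step 4: error magnitude e = S_0/v_5 = S_0·∏_{j≠5}(α_5 − α_j) = 11·6 = 66 ≡ 1 (mod 13).
Step 5: correct position 5: c_5 = r_5 − e = 8 − 1 ≡ 7 (mod 13). Hence c = [1, 9, 12, 8, 7].
  Check: interpolating c through the α_i gives m(x) = 10 + 11·x (degree < 2) with m(α_i) = c_i for every i, so c is indeed a codeword.


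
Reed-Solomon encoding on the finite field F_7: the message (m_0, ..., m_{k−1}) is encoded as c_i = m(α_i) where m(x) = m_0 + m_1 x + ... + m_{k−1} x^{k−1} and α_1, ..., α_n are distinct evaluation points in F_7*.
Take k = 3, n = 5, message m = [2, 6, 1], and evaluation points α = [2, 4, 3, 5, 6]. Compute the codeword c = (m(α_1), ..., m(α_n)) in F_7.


c = [4, 0, 1, 1, 4]

Message polynomial: m(x) = 2 + 6·x + 1·x^2 (mod 7).
For each evaluation point α_i, compute m(α_i) mod 7:
  α_1 = 2: Horner steps 1 → 1 → 4, so m(2) = 4.
  α_2 = 4: Horner steps 1 → 3 → 0, so m(4) = 0.
  α_3 = 3: Horner steps 1 → 2 → 1, so m(3) = 1.
  α_4 = 5: Horner steps 1 → 4 → 1, so m(5) = 1.
  α_5 = 6: Horner steps 1 → 5 → 4, so m(6) = 4.
Codeword c = [4, 0, 1, 1, 4] ∈ F_7^5.


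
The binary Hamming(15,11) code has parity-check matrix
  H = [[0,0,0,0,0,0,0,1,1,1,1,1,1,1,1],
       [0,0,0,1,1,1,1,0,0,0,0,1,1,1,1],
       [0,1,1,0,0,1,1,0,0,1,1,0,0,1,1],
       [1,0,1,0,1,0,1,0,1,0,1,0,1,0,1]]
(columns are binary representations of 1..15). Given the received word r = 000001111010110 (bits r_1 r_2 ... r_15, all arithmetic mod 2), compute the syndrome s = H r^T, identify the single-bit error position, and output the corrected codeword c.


s = (1, 0, 0, 0)^T, error position = 8, corrected codeword c = 000001101010110

Compute s = H r^T mod 2 one row at a time:
  s_1 = 1 + 1 + 0 + 1 + 0 + 1 + 1 + 0 = 5 ≡ 1 (mod 2).
  s_2 = 0 + 0 + 1 + 1 + 0 + 1 + 1 + 0 = 4 ≡ 0 (mod 2).
  s_3 = 0 + 0 + 1 + 1 + 0 + 1 + 1 + 0 = 4 ≡ 0 (mod 2).
  s_4 = 0 + 0 + 0 + 1 + 1 + 1 + 1 + 0 = 4 ≡ 0 (mod 2).
s = (1, 0, 0, 0)^T — this equals column 8 of H (binary 1000), so error is at position 8.
Correct: flip bit 8 of r = 000001111010110 to get c = 000001101010110.


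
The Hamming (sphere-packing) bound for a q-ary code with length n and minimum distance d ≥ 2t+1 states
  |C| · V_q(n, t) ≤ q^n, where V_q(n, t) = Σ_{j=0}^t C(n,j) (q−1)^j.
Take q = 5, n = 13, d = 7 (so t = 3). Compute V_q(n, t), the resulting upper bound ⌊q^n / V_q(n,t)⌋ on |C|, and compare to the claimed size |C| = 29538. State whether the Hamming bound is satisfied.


V_q(n, t) = 19605, q^n = 1220703125, Hamming bound = 62264, |C| = 29538 ≤ bound (satisfied).

Step 1: Compute V_q(n, t) = Σ_{j=0}^3 C(n, j) (q−1)^j.
  j = 0: C(13,0)·(4)^0 = 1·1 = 1.
  j = 1: C(13,1)·(4)^1 = 13·4 = 52.
  j = 2: C(13,2)·(4)^2 = 78·16 = 1248.
  j = 3: C(13,3)·(4)^3 = 286·64 = 18304.
  V_q(n, t) = 1 + 52 + 1248 + 18304 = 19605.
Step 2: q^n = 5^13 = 1220703125.
Step 3: Hamming bound ⌊q^n / V_q(n,t)⌋ = ⌊1220703125/19605⌋ = 62264.
Step 4: Compare |C| = 29538 to 62264: satisfied.
The claimed |C| lies below the Hamming bound.


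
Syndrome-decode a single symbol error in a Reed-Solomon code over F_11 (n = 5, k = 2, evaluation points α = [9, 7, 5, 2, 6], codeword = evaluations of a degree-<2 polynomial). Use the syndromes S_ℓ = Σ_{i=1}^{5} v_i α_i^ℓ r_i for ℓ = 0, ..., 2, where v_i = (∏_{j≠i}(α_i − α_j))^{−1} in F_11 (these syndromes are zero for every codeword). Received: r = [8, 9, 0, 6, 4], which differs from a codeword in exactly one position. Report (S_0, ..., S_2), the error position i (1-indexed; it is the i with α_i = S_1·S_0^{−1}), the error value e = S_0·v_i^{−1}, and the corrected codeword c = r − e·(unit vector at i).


S = (5, 3, 4), error at position 3, error magnitude e = 1, c = [8, 9, 10, 6, 4].

Step 1: column multipliers v_i = (∏_{j≠i}(α_i − α_j))^{−1} mod 11.
  i = 1 (α = 9): (9−7)(9−5)(9−2)(9−6) = 2·4·7·3 = 168 ≡ 3, so v_1 = 3^{−1} = 4 (mod 11).
  i = 2 (α = 7): (7−9)(7−5)(7−2)(7−6) = (−2)·2·5·1 = −20 ≡ 2, so v_2 = 2^{−1} = 6 (mod 11).
  i = 3 (α = 5): (5−9)(5−7)(5−2)(5−6) = (−4)·(−2)·3·(−1) = −24 ≡ 9, so v_3 = 9^{−1} = 5 (mod 11).
  i = 4 (α = 2): (2−9)(2−7)(2−5)(2−6) = (−7)·(−5)·(−3)·(−4) = 420 ≡ 2, so v_4 = 2^{−1} = 6 (mod 11).
  i = 5 (α = 6): (6−9)(6−7)(6−5)(6−2) = (−3)·(−1)·1·4 = 12 ≡ 1, so v_5 = 1^{−1} = 1 (mod 11).
  v = [4, 6, 5, 6, 1].
Step 2: syndromes of r = [8, 9, 0, 6, 4] (all sums mod 11).
  S_0 = Σ v_i r_i = 4·8 + 6·9 + 5·0 + 6·6 + 1·4 = 126 ≡ 5.
  S_1 = Σ v_i α_i r_i = 4·9·8 + 6·7·9 + 5·5·0 + 6·2·6 + 1·6·4 = 762 ≡ 3.
  α_i^2 mod 11 = [4, 5, 3, 4, 3].
  S_2 = Σ v_i α_i^2 r_i = 4·4·8 + 6·5·9 + 5·3·0 + 6·4·6 + 1·3·4 = 554 ≡ 4.
  S = (5, 3, 4) ≠ 0, so r is not a codeword (an error is present).
Step 3: locate the error. For a single error e at position i, S_ℓ = v_i·e·α_i^ℓ, so α_err = S_1/S_0.
  S_0^{−1} = 5^{−1} = 9 (mod 11), so α_err = 3·9 = 27 ≡ 5 = α_3. Error position i = 3.
  Consistency check: S_2/S_1 = 4·4 = 16 ≡ 5 = α_err ✓ (single-error assumption holds).
Step 4: error magnitude e = S_0/v_3 = S_0·∏_{j≠3}(α_3 − α_j) = 5·9 = 45 ≡ 1 (mod 11).
Step 5: correct position 3: c_3 = r_3 − e = 0 − 1 ≡ 10 (mod 11). Hence c = [8, 9, 10, 6, 4].
  Check: interpolating c through the α_i gives m(x) = 7 + 5·x (degree < 2) with m(α_i) = c_i for every i, so c is indeed a codeword.


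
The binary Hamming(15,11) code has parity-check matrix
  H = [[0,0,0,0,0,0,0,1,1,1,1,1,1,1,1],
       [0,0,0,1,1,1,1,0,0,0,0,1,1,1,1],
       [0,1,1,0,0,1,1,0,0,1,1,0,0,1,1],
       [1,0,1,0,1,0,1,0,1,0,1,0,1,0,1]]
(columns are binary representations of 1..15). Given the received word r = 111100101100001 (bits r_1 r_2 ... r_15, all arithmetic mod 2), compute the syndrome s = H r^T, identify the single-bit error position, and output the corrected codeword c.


s = (1, 1, 1, 1)^T, error position = 15, corrected codeword c = 111100101100000

Compute s = H r^T mod 2 one row at a time:
  s_1 = 0 + 1 + 1 + 0 + 0 + 0 + 0 + 1 = 3 ≡ 1 (mod 2).
  s_2 = 1 + 0 + 0 + 1 + 0 + 0 + 0 + 1 = 3 ≡ 1 (mod 2).
  s_3 = 1 + 1 + 0 + 1 + 1 + 0 + 0 + 1 = 5 ≡ 1 (mod 2).
  s_4 = 1 + 1 + 0 + 1 + 1 + 0 + 0 + 1 = 5 ≡ 1 (mod 2).
s = (1, 1, 1, 1)^T — this equals column 15 of H (binary 1111), so error is at position 15.
Correct: flip bit 15 of r = 111100101100001 to get c = 111100101100000.


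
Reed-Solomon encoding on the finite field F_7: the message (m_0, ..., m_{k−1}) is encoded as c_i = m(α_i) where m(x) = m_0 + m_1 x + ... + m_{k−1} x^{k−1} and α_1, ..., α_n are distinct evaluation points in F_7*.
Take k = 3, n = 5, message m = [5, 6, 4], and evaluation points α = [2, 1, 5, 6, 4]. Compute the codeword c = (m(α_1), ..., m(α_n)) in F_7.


c = [5, 1, 2, 3, 2]

Message polynomial: m(x) = 5 + 6·x + 4·x^2 (mod 7).
For each evaluation point α_i, compute m(α_i) mod 7:
  α_1 = 2: Horner steps 4 → 0 → 5, so m(2) = 5.
  α_2 = 1: Horner steps 4 → 3 → 1, so m(1) = 1.
  α_3 = 5: Horner steps 4 → 5 → 2, so m(5) = 2.
  α_4 = 6: Horner steps 4 → 2 → 3, so m(6) = 3.
  α_5 = 4: Horner steps 4 → 1 → 2, so m(4) = 2.
Codeword c = [5, 1, 2, 3, 2] ∈ F_7^5.


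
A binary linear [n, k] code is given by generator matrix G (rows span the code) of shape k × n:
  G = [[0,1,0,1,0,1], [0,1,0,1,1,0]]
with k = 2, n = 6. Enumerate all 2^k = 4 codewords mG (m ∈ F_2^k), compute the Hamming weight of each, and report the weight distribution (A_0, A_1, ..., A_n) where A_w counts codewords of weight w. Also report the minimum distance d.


Weight distribution: A_0 = 1, A_2 = 1, A_3 = 2. Minimum distance d = 2.

Enumerate all 2^2 = 4 messages m ∈ F_2^2.
For each, compute codeword c = mG in F_2^6, then tally its weight.
  m = 00 → c = 000000, weight = 0.
  m = 10 → c = 010101, weight = 3.
  m = 01 → c = 010110, weight = 3.
  m = 11 → c = 000011, weight = 2.
Tally weights:
  weight 0: 1 codewords.
  weight 2: 1 codewords.
  weight 3: 2 codewords.
Minimum distance d = smallest w > 0 with A_w > 0 = 2.
Sanity: Σ A_w = 4 = 2^2 = 4 ✓.


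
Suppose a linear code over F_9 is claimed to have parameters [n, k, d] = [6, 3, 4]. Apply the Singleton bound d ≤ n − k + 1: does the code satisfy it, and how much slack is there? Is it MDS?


Singleton RHS = n − k + 1 = 4, slack = 0, bound satisfied, MDS.

Singleton bound: d ≤ n − k + 1.
Here n = 6, k = 3, so n − k + 1 = 4.
Given d = 4, check d ≤ 4: YES.
Slack = (n − k + 1) − d = 0.
The code is MDS (slack = 0).
Description: the claimed parameters are [6, 3, 4]_9; such a code would be MDS (meets Singleton bound).


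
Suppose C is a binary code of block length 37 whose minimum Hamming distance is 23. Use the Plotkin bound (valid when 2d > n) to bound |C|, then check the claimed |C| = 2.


Plotkin bound M ≤ 4; given |C| = 2 ≤ bound (satisfied).

Check applicability: 2d = 46, n = 37.
2d − n = 9 > 0, so Plotkin applies.
Compute d/(2d−n) = 23/9 ≈ 2.5556.
⌊d/(2d−n)⌋ = 2.
Plotkin bound: M ≤ 2·2 = 4.
Given |C| = 2, check: satisfied.
This |C| is below the Plotkin bound.


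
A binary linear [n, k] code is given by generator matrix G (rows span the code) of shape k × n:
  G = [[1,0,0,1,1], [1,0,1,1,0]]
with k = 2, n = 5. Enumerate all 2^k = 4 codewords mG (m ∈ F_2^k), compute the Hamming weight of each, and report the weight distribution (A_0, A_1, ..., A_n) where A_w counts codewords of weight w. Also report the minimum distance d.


Weight distribution: A_0 = 1, A_2 = 1, A_3 = 2. Minimum distance d = 2.

Enumerate all 2^2 = 4 messages m ∈ F_2^2.
For each, compute codeword c = mG in F_2^5, then tally its weight.
  m = 00 → c = 00000, weight = 0.
  m = 10 → c = 10011, weight = 3.
  m = 01 → c = 10110, weight = 3.
  m = 11 → c = 00101, weight = 2.
Tally weights:
  weight 0: 1 codewords.
  weight 2: 1 codewords.
  weight 3: 2 codewords.
Minimum distance d = smallest w > 0 with A_w > 0 = 2.
Sanity: Σ A_w = 4 = 2^2 = 4 ✓.


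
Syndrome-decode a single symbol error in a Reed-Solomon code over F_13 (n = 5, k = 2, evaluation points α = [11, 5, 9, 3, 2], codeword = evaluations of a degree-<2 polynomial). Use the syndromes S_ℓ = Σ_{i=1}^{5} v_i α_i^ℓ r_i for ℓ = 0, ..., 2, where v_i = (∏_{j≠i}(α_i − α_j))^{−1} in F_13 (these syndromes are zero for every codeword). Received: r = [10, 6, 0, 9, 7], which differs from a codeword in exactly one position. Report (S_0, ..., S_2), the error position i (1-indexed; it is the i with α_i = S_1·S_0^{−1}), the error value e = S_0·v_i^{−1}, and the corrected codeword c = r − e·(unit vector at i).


S = (6, 12, 11), error at position 5, error magnitude e = 3, c = [10, 6, 0, 9, 4].

Step 1: column multipliers v_i = (∏_{j≠i}(α_i − α_j))^{−1} mod 13.
  i = 1 (α = 11): (11−5)(11−9)(11−3)(11−2) = 6·2·8·9 = 864 ≡ 6, so v_1 = 6^{−1} = 11 (mod 13).
  i = 2 (α = 5): (5−11)(5−9)(5−3)(5−2) = (−6)·(−4)·2·3 = 144 ≡ 1, so v_2 = 1^{−1} = 1 (mod 13).
  i = 3 (α = 9): (9−11)(9−5)(9−3)(9−2) = (−2)·4·6·7 = −336 ≡ 2, so v_3 = 2^{−1} = 7 (mod 13).
  i = 4 (α = 3): (3−11)(3−5)(3−9)(3−2) = (−8)·(−2)·(−6)·1 = −96 ≡ 8, so v_4 = 8^{−1} = 5 (mod 13).
  i = 5 (α = 2): (2−11)(2−5)(2−9)(2−3) = (−9)·(−3)·(−7)·(−1) = 189 ≡ 7, so v_5 = 7^{−1} = 2 (mod 13).
  v = [11, 1, 7, 5, 2].
Step 2: syndromes of r = [10, 6, 0, 9, 7] (all sums mod 13).
  S_0 = Σ v_i r_i = 11·10 + 1·6 + 7·0 + 5·9 + 2·7 = 175 ≡ 6.
  S_1 = Σ v_i α_i r_i = 11·11·10 + 1·5·6 + 7·9·0 + 5·3·9 + 2·2·7 = 1403 ≡ 12.
  α_i^2 mod 13 = [4, 12, 3, 9, 4].
  S_2 = Σ v_i α_i^2 r_i = 11·4·10 + 1·12·6 + 7·3·0 + 5·9·9 + 2·4·7 = 973 ≡ 11.
  S = (6, 12, 11) ≠ 0, so r is not a codeword (an error is present).
Step 3: locate the error. For a single error e at position i, S_ℓ = v_i·e·α_i^ℓ, so α_err = S_1/S_0.
  S_0^{−1} = 6^{−1} = 11 (mod 13), so α_err = 12·11 = 132 ≡ 2 = α_5. Error position i = 5.
  Consistency check: S_2/S_1 = 11·12 = 132 ≡ 2 = α_err ✓ (single-error assumption holds).
Step 4: error magnitude e = S_0/v_5 = S_0·∏_{j≠5}(α_5 − α_j) = 6·7 = 42 ≡ 3 (mod 13).
Step 5: correct position 5: c_5 = r_5 − e = 7 − 3 ≡ 4 (mod 13). Hence c = [10, 6, 0, 9, 4].
  Check: interpolating c through the α_i gives m(x) = 7 + 5·x (degree < 2) with m(α_i) = c_i for every i, so c is indeed a codeword.


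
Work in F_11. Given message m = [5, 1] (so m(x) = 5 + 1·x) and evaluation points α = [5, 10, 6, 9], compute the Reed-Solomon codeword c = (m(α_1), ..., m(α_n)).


c = [10, 4, 0, 3]

Message polynomial: m(x) = 5 + 1·x (mod 11).
For each evaluation point α_i, compute m(α_i) mod 11:
  α_1 = 5: Horner steps 1 → 10, so m(5) = 10.
  α_2 = 10: Horner steps 1 → 4, so m(10) = 4.
  α_3 = 6: Horner steps 1 → 0, so m(6) = 0.
  α_4 = 9: Horner steps 1 → 3, so m(9) = 3.
Codeword c = [10, 4, 0, 3] ∈ F_11^4.


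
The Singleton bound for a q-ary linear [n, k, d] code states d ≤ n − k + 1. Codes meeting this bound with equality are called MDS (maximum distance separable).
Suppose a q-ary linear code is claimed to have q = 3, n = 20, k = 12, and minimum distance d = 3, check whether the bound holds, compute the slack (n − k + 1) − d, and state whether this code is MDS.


Singleton RHS = n − k + 1 = 9, slack = 6, bound satisfied, not MDS.

Singleton bound: d ≤ n − k + 1.
Here n = 20, k = 12, so n − k + 1 = 9.
Given d = 3, check d ≤ 9: YES.
Slack = (n − k + 1) − d = 6.
The code is NOT MDS (slack = 6 > 0).
Description: the claimed parameters are [20, 12, 3]_3; such a code would be non-MDS.


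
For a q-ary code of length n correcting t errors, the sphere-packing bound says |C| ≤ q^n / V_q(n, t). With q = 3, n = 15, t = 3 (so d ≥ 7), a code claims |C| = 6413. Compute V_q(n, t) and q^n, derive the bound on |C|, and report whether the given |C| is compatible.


V_q(n, t) = 4091, q^n = 14348907, Hamming bound = 3507, |C| = 6413 > bound (violated).

Step 1: Compute V_q(n, t) = Σ_{j=0}^3 C(n, j) (q−1)^j.
  j = 0: C(15,0)·(2)^0 = 1·1 = 1.
  j = 1: C(15,1)·(2)^1 = 15·2 = 30.
  j = 2: C(15,2)·(2)^2 = 105·4 = 420.
  j = 3: C(15,3)·(2)^3 = 455·8 = 3640.
  V_q(n, t) = 1 + 30 + 420 + 3640 = 4091.
Step 2: q^n = 3^15 = 14348907.
Step 3: Hamming bound ⌊q^n / V_q(n,t)⌋ = ⌊14348907/4091⌋ = 3507.
Step 4: Compare |C| = 6413 to 3507: violated.
The claimed |C| lies above the Hamming bound, so no 3-ary code of length 15 with d ≥ 7 can have 6413 codewords.


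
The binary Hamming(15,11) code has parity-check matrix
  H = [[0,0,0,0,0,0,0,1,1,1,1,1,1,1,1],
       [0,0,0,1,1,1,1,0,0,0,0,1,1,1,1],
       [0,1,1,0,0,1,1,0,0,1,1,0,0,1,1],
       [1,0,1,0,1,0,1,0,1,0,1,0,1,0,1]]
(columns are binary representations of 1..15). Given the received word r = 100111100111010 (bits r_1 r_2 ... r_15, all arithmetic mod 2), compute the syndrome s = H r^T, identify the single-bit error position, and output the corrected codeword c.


s = (0, 0, 1, 0)^T, error position = 2, corrected codeword c = 110111100111010

Compute s = H r^T mod 2 one row at a time:
  s_1 = 0 + 0 + 1 + 1 + 1 + 0 + 1 + 0 = 4 ≡ 0 (mod 2).
  s_2 = 1 + 1 + 1 + 1 + 1 + 0 + 1 + 0 = 6 ≡ 0 (mod 2).
  s_3 = 0 + 0 + 1 + 1 + 1 + 1 + 1 + 0 = 5 ≡ 1 (mod 2).
  s_4 = 1 + 0 + 1 + 1 + 0 + 1 + 0 + 0 = 4 ≡ 0 (mod 2).
s = (0, 0, 1, 0)^T — this equals column 2 of H (binary 0010), so error is at position 2.
Correct: flip bit 2 of r = 100111100111010 to get c = 110111100111010.


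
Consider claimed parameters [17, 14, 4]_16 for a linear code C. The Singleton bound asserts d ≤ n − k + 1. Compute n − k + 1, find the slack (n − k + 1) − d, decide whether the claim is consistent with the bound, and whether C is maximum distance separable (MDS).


Singleton RHS = n − k + 1 = 4, slack = 0, bound satisfied, MDS.

Singleton bound: d ≤ n − k + 1.
Here n = 17, k = 14, so n − k + 1 = 4.
Given d = 4, check d ≤ 4: YES.
Slack = (n − k + 1) − d = 0.
The code is MDS (slack = 0).
Description: the claimed parameters are [17, 14, 4]_16; such a code would be MDS (meets Singleton bound).


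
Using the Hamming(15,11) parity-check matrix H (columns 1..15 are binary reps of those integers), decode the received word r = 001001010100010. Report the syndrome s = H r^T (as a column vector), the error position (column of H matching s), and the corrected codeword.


s = (1, 0, 0, 1)^T, error position = 9, corrected codeword c = 001001011100010

Compute s = H r^T mod 2 one row at a time:
  s_1 = 1 + 0 + 1 + 0 + 0 + 0 + 1 + 0 = 3 ≡ 1 (mod 2).
  s_2 = 0 + 0 + 1 + 0 + 0 + 0 + 1 + 0 = 2 ≡ 0 (mod 2).
  s_3 = 0 + 1 + 1 + 0 + 1 + 0 + 1 + 0 = 4 ≡ 0 (mod 2).
  s_4 = 0 + 1 + 0 + 0 + 0 + 0 + 0 + 0 = 1 ≡ 1 (mod 2).
s = (1, 0, 0, 1)^T — this equals column 9 of H (binary 1001), so error is at position 9.
Correct: flip bit 9 of r = 001001010100010 to get c = 001001011100010.


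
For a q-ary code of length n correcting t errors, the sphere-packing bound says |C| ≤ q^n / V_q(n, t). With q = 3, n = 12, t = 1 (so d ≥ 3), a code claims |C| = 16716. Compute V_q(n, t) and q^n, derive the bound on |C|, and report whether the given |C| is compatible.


V_q(n, t) = 25, q^n = 531441, Hamming bound = 21257, |C| = 16716 ≤ bound (satisfied).

Step 1: Compute V_q(n, t) = Σ_{j=0}^1 C(n, j) (q−1)^j.
  j = 0: C(12,0)·(2)^0 = 1·1 = 1.
  j = 1: C(12,1)·(2)^1 = 12·2 = 24.
  V_q(n, t) = 1 + 24 = 25.
Step 2: q^n = 3^12 = 531441.
Step 3: Hamming bound ⌊q^n / V_q(n,t)⌋ = ⌊531441/25⌋ = 21257.
Step 4: Compare |C| = 16716 to 21257: satisfied.
The claimed |C| lies below the Hamming bound.


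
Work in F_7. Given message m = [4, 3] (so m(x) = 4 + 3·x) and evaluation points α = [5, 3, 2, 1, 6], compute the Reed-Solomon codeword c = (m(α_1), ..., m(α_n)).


c = [5, 6, 3, 0, 1]

Message polynomial: m(x) = 4 + 3·x (mod 7).
For each evaluation point α_i, compute m(α_i) mod 7:
  α_1 = 5: Horner steps 3 → 5, so m(5) = 5.
  α_2 = 3: Horner steps 3 → 6, so m(3) = 6.
  α_3 = 2: Horner steps 3 → 3, so m(2) = 3.
  α_4 = 1: Horner steps 3 → 0, so m(1) = 0.
  α_5 = 6: Horner steps 3 → 1, so m(6) = 1.
Codeword c = [5, 6, 3, 0, 1] ∈ F_7^5.


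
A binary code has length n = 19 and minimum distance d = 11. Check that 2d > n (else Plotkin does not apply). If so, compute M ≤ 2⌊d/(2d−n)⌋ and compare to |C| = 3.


Plotkin bound M ≤ 6; given |C| = 3 ≤ bound (satisfied).

Check applicability: 2d = 22, n = 19.
2d − n = 3 > 0, so Plotkin applies.
Compute d/(2d−n) = 11/3 ≈ 3.6667.
⌊d/(2d−n)⌋ = 3.
Plotkin bound: M ≤ 2·3 = 6.
Given |C| = 3, check: satisfied.
This |C| is below the Plotkin bound.


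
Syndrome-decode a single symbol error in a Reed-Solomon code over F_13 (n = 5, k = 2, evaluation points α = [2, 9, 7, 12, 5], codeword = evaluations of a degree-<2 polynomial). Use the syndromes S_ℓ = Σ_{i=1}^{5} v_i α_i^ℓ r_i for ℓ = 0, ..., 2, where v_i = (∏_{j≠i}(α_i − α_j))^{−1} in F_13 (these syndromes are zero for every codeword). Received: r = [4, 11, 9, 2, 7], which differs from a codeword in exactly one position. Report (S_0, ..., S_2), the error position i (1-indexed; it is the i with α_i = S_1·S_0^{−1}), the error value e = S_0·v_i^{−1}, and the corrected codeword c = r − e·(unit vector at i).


S = (4, 9, 4), error at position 4, error magnitude e = 1, c = [4, 11, 9, 1, 7].

Step 1: column multipliers v_i = (∏_{j≠i}(α_i − α_j))^{−1} mod 13.
  i = 1 (α = 2): (2−9)(2−7)(2−12)(2−5) = (−7)·(−5)·(−10)·(−3) = 1050 ≡ 10, so v_1 = 10^{−1} = 4 (mod 13).
  i = 2 (α = 9): (9−2)(9−7)(9−12)(9−5) = 7·2·(−3)·4 = −168 ≡ 1, so v_2 = 1^{−1} = 1 (mod 13).
  i = 3 (α = 7): (7−2)(7−9)(7−12)(7−5) = 5·(−2)·(−5)·2 = 100 ≡ 9, so v_3 = 9^{−1} = 3 (mod 13).
  i = 4 (α = 12): (12−2)(12−9)(12−7)(12−5) = 10·3·5·7 = 1050 ≡ 10, so v_4 = 10^{−1} = 4 (mod 13).
  i = 5 (α = 5): (5−2)(5−9)(5−7)(5−12) = 3·(−4)·(−2)·(−7) = −168 ≡ 1, so v_5 = 1^{−1} = 1 (mod 13).
  v = [4, 1, 3, 4, 1].
Step 2: syndromes of r = [4, 11, 9, 2, 7] (all sums mod 13).
  S_0 = Σ v_i r_i = 4·4 + 1·11 + 3·9 + 4·2 + 1·7 = 69 ≡ 4.
  S_1 = Σ v_i α_i r_i = 4·2·4 + 1·9·11 + 3·7·9 + 4·12·2 + 1·5·7 = 451 ≡ 9.
  α_i^2 mod 13 = [4, 3, 10, 1, 12].
  S_2 = Σ v_i α_i^2 r_i = 4·4·4 + 1·3·11 + 3·10·9 + 4·1·2 + 1·12·7 = 459 ≡ 4.
  S = (4, 9, 4) ≠ 0, so r is not a codeword (an error is present).
Step 3: locate the error. For a single error e at position i, S_ℓ = v_i·e·α_i^ℓ, so α_err = S_1/S_0.
  S_0^{−1} = 4^{−1} = 10 (mod 13), so α_err = 9·10 = 90 ≡ 12 = α_4. Error position i = 4.
  Consistency check: S_2/S_1 = 4·3 = 12 ≡ 12 = α_err ✓ (single-error assumption holds).
Step 4: error magnitude e = S_0/v_4 = S_0·∏_{j≠4}(α_4 − α_j) = 4·10 = 40 ≡ 1 (mod 13).
Step 5: correct position 4: c_4 = r_4 − e = 2 − 1 ≡ 1 (mod 13). Hence c = [4, 11, 9, 1, 7].
  Check: interpolating c through the α_i gives m(x) = 2 + 1·x (degree < 2) with m(α_i) = c_i for every i, so c is indeed a codeword.


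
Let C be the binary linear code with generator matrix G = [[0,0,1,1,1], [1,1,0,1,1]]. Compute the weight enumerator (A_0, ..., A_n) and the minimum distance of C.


Weight distribution: A_0 = 1, A_3 = 2, A_4 = 1. Minimum distance d = 3.

Enumerate all 2^2 = 4 messages m ∈ F_2^2.
For each, compute codeword c = mG in F_2^5, then tally its weight.
  m = 00 → c = 00000, weight = 0.
  m = 10 → c = 00111, weight = 3.
  m = 01 → c = 11011, weight = 4.
  m = 11 → c = 11100, weight = 3.
Tally weights:
  weight 0: 1 codewords.
  weight 3: 2 codewords.
  weight 4: 1 codewords.
Minimum distance d = smallest w > 0 with A_w > 0 = 3.
Sanity: Σ A_w = 4 = 2^2 = 4 ✓.


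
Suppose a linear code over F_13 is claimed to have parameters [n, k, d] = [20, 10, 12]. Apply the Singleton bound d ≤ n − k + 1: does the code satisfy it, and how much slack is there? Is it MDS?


Singleton RHS = n − k + 1 = 11, slack = -1, bound violated (no such code; not MDS).

Singleton bound: d ≤ n − k + 1.
Here n = 20, k = 10, so n − k + 1 = 11.
Given d = 12, check d ≤ 11: NO.
Slack = (n − k + 1) − d = -1.
The slack is negative: d = 12 exceeds n − k + 1 = 11 by 1, so the Singleton bound is violated and no linear [20, 10, 12]_13 code can exist. In particular it is not MDS (MDS requires d = n − k + 1 exactly).
Description: the claimed parameters are [20, 10, 12]_13; such a code would be impossible (violates the Singleton bound).


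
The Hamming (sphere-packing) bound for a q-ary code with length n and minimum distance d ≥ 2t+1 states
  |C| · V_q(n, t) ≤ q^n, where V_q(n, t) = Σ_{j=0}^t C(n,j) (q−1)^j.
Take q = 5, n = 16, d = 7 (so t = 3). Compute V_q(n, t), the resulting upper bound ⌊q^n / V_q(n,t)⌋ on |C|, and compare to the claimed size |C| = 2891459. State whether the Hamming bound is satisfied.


V_q(n, t) = 37825, q^n = 152587890625, Hamming bound = 4034048, |C| = 2891459 ≤ bound (satisfied).

Step 1: Compute V_q(n, t) = Σ_{j=0}^3 C(n, j) (q−1)^j.
  j = 0: C(16,0)·(4)^0 = 1·1 = 1.
  j = 1: C(16,1)·(4)^1 = 16·4 = 64.
  j = 2: C(16,2)·(4)^2 = 120·16 = 1920.
  j = 3: C(16,3)·(4)^3 = 560·64 = 35840.
  V_q(n, t) = 1 + 64 + 1920 + 35840 = 37825.
Step 2: q^n = 5^16 = 152587890625.
Step 3: Hamming bound ⌊q^n / V_q(n,t)⌋ = ⌊152587890625/37825⌋ = 4034048.
Step 4: Compare |C| = 2891459 to 4034048: satisfied.
The claimed |C| lies below the Hamming bound.


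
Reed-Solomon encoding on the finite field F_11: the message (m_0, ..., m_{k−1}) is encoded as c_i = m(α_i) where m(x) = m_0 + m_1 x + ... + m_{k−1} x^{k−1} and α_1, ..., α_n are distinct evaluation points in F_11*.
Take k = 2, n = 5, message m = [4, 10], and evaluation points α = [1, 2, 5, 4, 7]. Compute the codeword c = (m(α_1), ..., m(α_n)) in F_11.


c = [3, 2, 10, 0, 8]

Message polynomial: m(x) = 4 + 10·x (mod 11).
For each evaluation point α_i, compute m(α_i) mod 11:
  α_1 = 1: Horner steps 10 → 3, so m(1) = 3.
  α_2 = 2: Horner steps 10 → 2, so m(2) = 2.
  α_3 = 5: Horner steps 10 → 10, so m(5) = 10.
  α_4 = 4: Horner steps 10 → 0, so m(4) = 0.
  α_5 = 7: Horner steps 10 → 8, so m(7) = 8.
Codeword c = [3, 2, 10, 0, 8] ∈ F_11^5.


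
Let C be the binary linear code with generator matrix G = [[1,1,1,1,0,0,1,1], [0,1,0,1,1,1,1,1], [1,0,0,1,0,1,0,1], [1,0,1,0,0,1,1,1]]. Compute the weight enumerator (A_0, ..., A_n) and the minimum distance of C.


Weight distribution: A_0 = 1, A_3 = 4, A_4 = 5, A_5 = 4, A_6 = 2. Minimum distance d = 3.

Enumerate all 2^4 = 16 messages m ∈ F_2^4.
For each, compute codeword c = mG in F_2^8, then tally its weight.
  m = 0000 → c = 00000000, weight = 0.
  m = 1000 → c = 11110011, weight = 6.
  m = 0100 → c = 01011111, weight = 6.
  m = 1100 → c = 10101100, weight = 4.
  m = 0010 → c = 10010101, weight = 4.
  m = 1010 → c = 01100110, weight = 4.
  m = 0110 → c = 11001010, weight = 4.
  m = 1110 → c = 00111001, weight = 4.
  m = 0001 → c = 10100111, weight = 5.
  m = 1001 → c = 01010100, weight = 3.
  m = 0101 → c = 11111000, weight = 5.
  m = 1101 → c = 00001011, weight = 3.
  m = 0011 → c = 00110010, weight = 3.
  m = 1011 → c = 11000001, weight = 3.
  m = 0111 → c = 01101101, weight = 5.
  m = 1111 → c = 10011110, weight = 5.
Tally weights:
  weight 0: 1 codewords.
  weight 3: 4 codewords.
  weight 4: 5 codewords.
  weight 5: 4 codewords.
  weight 6: 2 codewords.
Minimum distance d = smallest w > 0 with A_w > 0 = 3.
Sanity: Σ A_w = 16 = 2^4 = 16 ✓.


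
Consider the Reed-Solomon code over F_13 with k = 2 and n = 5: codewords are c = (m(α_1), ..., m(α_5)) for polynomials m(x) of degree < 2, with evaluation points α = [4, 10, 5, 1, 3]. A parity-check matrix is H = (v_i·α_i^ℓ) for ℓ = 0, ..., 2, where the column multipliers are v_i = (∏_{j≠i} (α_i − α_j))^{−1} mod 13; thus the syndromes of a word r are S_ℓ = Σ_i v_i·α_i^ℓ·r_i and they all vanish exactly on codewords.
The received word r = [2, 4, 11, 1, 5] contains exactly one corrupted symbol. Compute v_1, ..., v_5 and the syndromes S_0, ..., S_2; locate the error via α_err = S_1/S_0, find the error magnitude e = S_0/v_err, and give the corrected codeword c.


S = (7, 8, 11), error at position 5, error magnitude e = 12, c = [2, 4, 11, 1, 6].

Step 1: column multipliers v_i = (∏_{j≠i}(α_i − α_j))^{−1} mod 13.
  i = 1 (α = 4): (4−10)(4−5)(4−1)(4−3) = (−6)·(−1)·3·1 = 18 ≡ 5, so v_1 = 5^{−1} = 8 (mod 13).
  i = 2 (α = 10): (10−4)(10−5)(10−1)(10−3) = 6·5·9·7 = 1890 ≡ 5, so v_2 = 5^{−1} = 8 (mod 13).
  i = 3 (α = 5): (5−4)(5−10)(5−1)(5−3) = 1·(−5)·4·2 = −40 ≡ 12, so v_3 = 12^{−1} = 12 (mod 13).
  i = 4 (α = 1): (1−4)(1−10)(1−5)(1−3) = (−3)·(−9)·(−4)·(−2) = 216 ≡ 8, so v_4 = 8^{−1} = 5 (mod 13).
  i = 5 (α = 3): (3−4)(3−10)(3−5)(3−1) = (−1)·(−7)·(−2)·2 = −28 ≡ 11, so v_5 = 11^{−1} = 6 (mod 13).
  v = [8, 8, 12, 5, 6].
Step 2: syndromes of r = [2, 4, 11, 1, 5] (all sums mod 13).
  S_0 = Σ v_i r_i = 8·2 + 8·4 + 12·11 + 5·1 + 6·5 = 215 ≡ 7.
  S_1 = Σ v_i α_i r_i = 8·4·2 + 8·10·4 + 12·5·11 + 5·1·1 + 6·3·5 = 1139 ≡ 8.
  α_i^2 mod 13 = [3, 9, 12, 1, 9].
  S_2 = Σ v_i α_i^2 r_i = 8·3·2 + 8·9·4 + 12·12·11 + 5·1·1 + 6·9·5 = 2195 ≡ 11.
  S = (7, 8, 11) ≠ 0, so r is not a codeword (an error is present).
Step 3: locate the error. For a single error e at position i, S_ℓ = v_i·e·α_i^ℓ, so α_err = S_1/S_0.
  S_0^{−1} = 7^{−1} = 2 (mod 13), so α_err = 8·2 = 16 ≡ 3 = α_5. Error position i = 5.
  Consistency check: S_2/S_1 = 11·5 = 55 ≡ 3 = α_err ✓ (single-error assumption holds).
Step 4: error magnitude e = S_0/v_5 = S_0·∏_{j≠5}(α_5 − α_j) = 7·11 = 77 ≡ 12 (mod 13).
Step 5: correct position 5: c_5 = r_5 − e = 5 − 12 ≡ 6 (mod 13). Hence c = [2, 4, 11, 1, 6].
  Check: interpolating c through the α_i gives m(x) = 5 + 9·x (degree < 2) with m(α_i) = c_i for every i, so c is indeed a codeword.


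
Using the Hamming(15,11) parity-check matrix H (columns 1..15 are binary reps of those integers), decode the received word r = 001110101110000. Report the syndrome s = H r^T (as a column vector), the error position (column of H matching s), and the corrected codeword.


s = (1, 1, 0, 1)^T, error position = 13, corrected codeword c = 001110101110100

Compute s = H r^T mod 2 one row at a time:
  s_1 = 0 + 1 + 1 + 1 + 0 + 0 + 0 + 0 = 3 ≡ 1 (mod 2).
  s_2 = 1 + 1 + 0 + 1 + 0 + 0 + 0 + 0 = 3 ≡ 1 (mod 2).
  s_3 = 0 + 1 + 0 + 1 + 1 + 1 + 0 + 0 = 4 ≡ 0 (mod 2).
  s_4 = 0 + 1 + 1 + 1 + 1 + 1 + 0 + 0 = 5 ≡ 1 (mod 2).
s = (1, 1, 0, 1)^T — this equals column 13 of H (binary 1101), so error is at position 13.
Correct: flip bit 13 of r = 001110101110000 to get c = 001110101110100.


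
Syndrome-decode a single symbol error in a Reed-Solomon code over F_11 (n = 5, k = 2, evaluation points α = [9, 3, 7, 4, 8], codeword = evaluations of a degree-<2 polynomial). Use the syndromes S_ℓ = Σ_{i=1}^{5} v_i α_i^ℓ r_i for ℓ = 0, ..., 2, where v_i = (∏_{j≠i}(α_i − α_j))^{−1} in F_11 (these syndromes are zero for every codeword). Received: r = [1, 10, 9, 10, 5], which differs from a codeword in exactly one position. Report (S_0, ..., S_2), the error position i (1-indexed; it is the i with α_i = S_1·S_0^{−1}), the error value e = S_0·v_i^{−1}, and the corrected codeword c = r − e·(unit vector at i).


S = (4, 1, 3), error at position 2, error magnitude e = 7, c = [1, 3, 9, 10, 5].

Step 1: column multipliers v_i = (∏_{j≠i}(α_i − α_j))^{−1} mod 11.
  i = 1 (α = 9): (9−3)(9−7)(9−4)(9−8) = 6·2·5·1 = 60 ≡ 5, so v_1 = 5^{−1} = 9 (mod 11).
  i = 2 (α = 3): (3−9)(3−7)(3−4)(3−8) = (−6)·(−4)·(−1)·(−5) = 120 ≡ 10, so v_2 = 10^{−1} = 10 (mod 11).
  i = 3 (α = 7): (7−9)(7−3)(7−4)(7−8) = (−2)·4·3·(−1) = 24 ≡ 2, so v_3 = 2^{−1} = 6 (mod 11).
  i = 4 (α = 4): (4−9)(4−3)(4−7)(4−8) = (−5)·1·(−3)·(−4) = −60 ≡ 6, so v_4 = 6^{−1} = 2 (mod 11).
  i = 5 (α = 8): (8−9)(8−3)(8−7)(8−4) = (−1)·5·1·4 = −20 ≡ 2, so v_5 = 2^{−1} = 6 (mod 11).
  v = [9, 10, 6, 2, 6].
Step 2: syndromes of r = [1, 10, 9, 10, 5] (all sums mod 11).
  S_0 = Σ v_i r_i = 9·1 + 10·10 + 6·9 + 2·10 + 6·5 = 213 ≡ 4.
  S_1 = Σ v_i α_i r_i = 9·9·1 + 10·3·10 + 6·7·9 + 2·4·10 + 6·8·5 = 1079 ≡ 1.
  α_i^2 mod 11 = [4, 9, 5, 5, 9].
  S_2 = Σ v_i α_i^2 r_i = 9·4·1 + 10·9·10 + 6·5·9 + 2·5·10 + 6·9·5 = 1576 ≡ 3.
  S = (4, 1, 3) ≠ 0, so r is not a codeword (an error is present).
Step 3: locate the error. For a single error e at position i, S_ℓ = v_i·e·α_i^ℓ, so α_err = S_1/S_0.
  S_0^{−1} = 4^{−1} = 3 (mod 11), so α_err = 1·3 = 3 ≡ 3 = α_2. Error position i = 2.
  Consistency check: S_2/S_1 = 3·1 = 3 ≡ 3 = α_err ✓ (single-error assumption holds).
Step 4: error magnitude e = S_0/v_2 = S_0·∏_{j≠2}(α_2 − α_j) = 4·10 = 40 ≡ 7 (mod 11).
Step 5: correct position 2: c_2 = r_2 − e = 10 − 7 ≡ 3 (mod 11). Hence c = [1, 3, 9, 10, 5].
  Check: interpolating c through the α_i gives m(x) = 4 + 7·x (degree < 2) with m(α_i) = c_i for every i, so c is indeed a codeword.
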